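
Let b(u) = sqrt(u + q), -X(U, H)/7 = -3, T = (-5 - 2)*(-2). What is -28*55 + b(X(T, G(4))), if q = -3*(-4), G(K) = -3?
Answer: -1540 + sqrt(33) ≈ -1534.3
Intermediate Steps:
q = 12
T = 14 (T = -7*(-2) = 14)
X(U, H) = 21 (X(U, H) = -7*(-3) = 21)
b(u) = sqrt(12 + u) (b(u) = sqrt(u + 12) = sqrt(12 + u))
-28*55 + b(X(T, G(4))) = -28*55 + sqrt(12 + 21) = -1540 + sqrt(33)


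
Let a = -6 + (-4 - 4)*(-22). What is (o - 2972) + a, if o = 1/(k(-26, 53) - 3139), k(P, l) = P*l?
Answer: -12656635/4517 ≈ -2802.0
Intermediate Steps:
a = 170 (a = -6 - 8*(-22) = -6 + 176 = 170)
o = -1/4517 (o = 1/(-26*53 - 3139) = 1/(-1378 - 3139) = 1/(-4517) = -1/4517 ≈ -0.00022139)
(o - 2972) + a = (-1/4517 - 2972) + 170 = -13424525/4517 + 170 = -12656635/4517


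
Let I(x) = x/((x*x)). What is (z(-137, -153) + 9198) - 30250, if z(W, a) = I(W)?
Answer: -2884125/137 ≈ -21052.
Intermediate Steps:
I(x) = 1/x (I(x) = x/(x**2) = x/x**2 = 1/x)
z(W, a) = 1/W
(z(-137, -153) + 9198) - 30250 = (1/(-137) + 9198) - 30250 = (-1/137 + 9198) - 30250 = 1260125/137 - 30250 = -2884125/137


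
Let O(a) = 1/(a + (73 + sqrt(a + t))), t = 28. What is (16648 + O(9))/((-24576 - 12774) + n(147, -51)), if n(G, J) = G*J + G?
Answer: -55662629/149454450 + sqrt(37)/298908900 ≈ -0.37244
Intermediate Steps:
n(G, J) = G + G*J
O(a) = 1/(73 + a + sqrt(28 + a)) (O(a) = 1/(a + (73 + sqrt(a + 28))) = 1/(a + (73 + sqrt(28 + a))) = 1/(73 + a + sqrt(28 + a)))
(16648 + O(9))/((-24576 - 12774) + n(147, -51)) = (16648 + 1/(73 + 9 + sqrt(28 + 9)))/((-24576 - 12774) + 147*(1 - 51)) = (16648 + 1/(73 + 9 + sqrt(37)))/(-37350 + 147*(-50)) = (16648 + 1/(82 + sqrt(37)))/(-37350 - 7350) = (16648 + 1/(82 + sqrt(37)))/(-44700) = (16648 + 1/(82 + sqrt(37)))*(-1/44700) = -4162/11175 - 1/(44700*(82 + sqrt(37)))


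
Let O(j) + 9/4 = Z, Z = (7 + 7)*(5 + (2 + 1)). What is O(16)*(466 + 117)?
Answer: 255937/4 ≈ 63984.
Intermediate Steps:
Z = 112 (Z = 14*(5 + 3) = 14*8 = 112)
O(j) = 439/4 (O(j) = -9/4 + 112 = 439/4)
O(16)*(466 + 117) = 439*(466 + 117)/4 = (439/4)*583 = 255937/4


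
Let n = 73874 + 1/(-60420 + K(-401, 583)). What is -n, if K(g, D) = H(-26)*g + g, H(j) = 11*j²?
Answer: -224773243217/3042657 ≈ -73874.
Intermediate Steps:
K(g, D) = 7437*g (K(g, D) = (11*(-26)²)*g + g = (11*676)*g + g = 7436*g + g = 7437*g)
n = 224773243217/3042657 (n = 73874 + 1/(-60420 + 7437*(-401)) = 73874 + 1/(-60420 - 2982237) = 73874 + 1/(-3042657) = 73874 - 1/3042657 = 224773243217/3042657 ≈ 73874.)
-n = -1*224773243217/3042657 = -224773243217/3042657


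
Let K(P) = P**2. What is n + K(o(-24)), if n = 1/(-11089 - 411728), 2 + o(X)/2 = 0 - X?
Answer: 818573711/422817 ≈ 1936.0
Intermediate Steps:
o(X) = -4 - 2*X (o(X) = -4 + 2*(0 - X) = -4 + 2*(-X) = -4 - 2*X)
n = -1/422817 (n = 1/(-422817) = -1/422817 ≈ -2.3651e-6)
n + K(o(-24)) = -1/422817 + (-4 - 2*(-24))**2 = -1/422817 + (-4 + 48)**2 = -1/422817 + 44**2 = -1/422817 + 1936 = 818573711/422817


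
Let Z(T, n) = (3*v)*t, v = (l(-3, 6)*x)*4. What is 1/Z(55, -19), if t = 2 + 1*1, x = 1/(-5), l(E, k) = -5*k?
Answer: 1/216 ≈ 0.0046296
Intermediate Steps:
x = -⅕ ≈ -0.20000
v = 24 (v = (-5*6*(-⅕))*4 = -30*(-⅕)*4 = 6*4 = 24)
t = 3 (t = 2 + 1 = 3)
Z(T, n) = 216 (Z(T, n) = (3*24)*3 = 72*3 = 216)
1/Z(55, -19) = 1/216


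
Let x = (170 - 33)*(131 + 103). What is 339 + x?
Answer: 32397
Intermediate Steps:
x = 32058 (x = 137*234 = 32058)
339 + x = 339 + 32058 = 32397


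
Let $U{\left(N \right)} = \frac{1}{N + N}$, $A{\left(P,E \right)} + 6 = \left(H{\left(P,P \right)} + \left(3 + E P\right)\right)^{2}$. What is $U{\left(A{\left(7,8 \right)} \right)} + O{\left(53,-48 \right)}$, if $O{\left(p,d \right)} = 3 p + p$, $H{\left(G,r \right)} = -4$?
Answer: $\frac{1280057}{6038} \approx 212.0$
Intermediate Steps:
$O{\left(p,d \right)} = 4 p$
$A{\left(P,E \right)} = -6 + \left(-1 + E P\right)^{2}$ ($A{\left(P,E \right)} = -6 + \left(-4 + \left(3 + E P\right)\right)^{2} = -6 + \left(-1 + E P\right)^{2}$)
$U{\left(N \right)} = \frac{1}{2 N}$
$U{\left(A{\left(7,8 \right)} \right)} + O{\left(53,-48 \right)} = \frac{1}{2 \left(-6 + \left(-1 + 8 \cdot 7\right)^{2}\right)} + 4 \cdot 53 = \frac{1}{2 \left(-6 + \left(-1 + 56\right)^{2}\right)} + 212 = \frac{1}{2 \left(-6 + 55^{2}\right)} + 212 = \frac{1}{2 \left(-6 + 3025\right)} + 212 = \frac{1}{2 \cdot 3019} + 212 = \frac{1}{2} \cdot \frac{1}{3019} + 212 = \frac{1}{6038} + 212 = \frac{1280057}{6038}$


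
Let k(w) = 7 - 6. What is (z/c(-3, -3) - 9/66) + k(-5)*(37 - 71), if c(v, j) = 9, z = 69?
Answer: -1747/66 ≈ -26.470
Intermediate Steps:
k(w) = 1
(z/c(-3, -3) - 9/66) + k(-5)*(37 - 71) = (69/9 - 9/66) + 1*(37 - 71) = (69*(⅑) - 9*1/66) + 1*(-34) = (23/3 - 3/22) - 34 = 497/66 - 34 = -1747/66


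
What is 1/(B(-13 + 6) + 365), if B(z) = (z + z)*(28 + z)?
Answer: 1/71 ≈ 0.014085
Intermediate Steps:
B(z) = 2*z*(28 + z) (B(z) = (2*z)*(28 + z) = 2*z*(28 + z))
1/(B(-13 + 6) + 365) = 1/(2*(-13 + 6)*(28 + (-13 + 6)) + 365) = 1/(2*(-7)*(28 - 7) + 365) = 1/(2*(-7)*21 + 365) = 1/(-294 + 365) = 1/71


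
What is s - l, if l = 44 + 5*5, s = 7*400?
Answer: 2731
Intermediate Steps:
s = 2800
l = 69 (l = 44 + 25 = 69)
s - l = 2800 - 1*69 = 2800 - 69 = 2731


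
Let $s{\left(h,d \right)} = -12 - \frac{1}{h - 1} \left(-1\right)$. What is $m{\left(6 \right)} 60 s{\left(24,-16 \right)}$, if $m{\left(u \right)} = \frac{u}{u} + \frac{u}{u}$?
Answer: $- \frac{33000}{23} \approx -1434.8$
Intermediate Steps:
$m{\left(u \right)} = 2$ ($m{\left(u \right)} = 1 + 1 = 2$)
$s{\left(h,d \right)} = -12 + \frac{1}{-1 + h}$ ($s{\left(h,d \right)} = -12 - \frac{1}{-1 + h} \left(-1\right) = -12 - - \frac{1}{-1 + h} = -12 + \frac{1}{-1 + h}$)
$m{\left(6 \right)} 60 s{\left(24,-16 \right)} = 2 \cdot 60 \frac{13 - 288}{-1 + 24} = 120 \frac{13 - 288}{23} = 120 \cdot \frac{1}{23} \left(-275\right) = 120 \left(- \frac{275}{23}\right) = - \frac{33000}{23}$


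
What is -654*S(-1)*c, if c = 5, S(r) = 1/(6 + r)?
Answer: -654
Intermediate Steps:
-654*S(-1)*c = -654*5/(6 - 1) = -654*5/5 = -654*1 = -654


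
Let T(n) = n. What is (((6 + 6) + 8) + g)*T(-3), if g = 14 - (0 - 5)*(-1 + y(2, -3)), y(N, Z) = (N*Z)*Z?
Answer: -357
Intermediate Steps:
y(N, Z) = N*Z²
g = 99 (g = 14 - (0 - 5)*(-1 + 2*(-3)²) = 14 - (-5)*(-1 + 2*9) = 14 - (-5)*(-1 + 18) = 14 - (-5)*17 = 14 - 1*(-85) = 14 + 85 = 99)
(((6 + 6) + 8) + g)*T(-3) = (((6 + 6) + 8) + 99)*(-3) = ((12 + 8) + 99)*(-3) = (20 + 99)*(-3) = 119*(-3) = -357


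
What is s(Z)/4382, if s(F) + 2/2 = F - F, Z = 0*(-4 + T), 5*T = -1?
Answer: -1/4382 ≈ -0.00022821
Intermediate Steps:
T = -⅕ (T = (⅕)*(-1) = -⅕ ≈ -0.20000)
Z = 0 (Z = 0*(-4 - ⅕) = 0*(-21/5) = 0)
s(F) = -1 (s(F) = -1 + (F - F) = -1 + 0 = -1)
s(Z)/4382 = -1/4382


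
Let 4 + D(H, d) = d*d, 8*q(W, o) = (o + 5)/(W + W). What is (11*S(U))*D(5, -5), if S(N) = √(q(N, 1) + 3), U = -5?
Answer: 693*√130/20 ≈ 395.07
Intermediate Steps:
q(W, o) = (5 + o)/(16*W) (q(W, o) = ((o + 5)/(W + W))/8 = ((5 + o)/((2*W)))/8 = ((5 + o)*(1/(2*W)))/8 = ((5 + o)/(2*W))/8 = (5 + o)/(16*W))
D(H, d) = -4 + d² (D(H, d) = -4 + d*d = -4 + d²)
S(N) = √(3 + 3/(8*N)) (S(N) = √((5 + 1)/(16*N) + 3) = √((1/16)*6/N + 3) = √(3/(8*N) + 3) = √(3 + 3/(8*N)))
(11*S(U))*D(5, -5) = (11*(√(48 + 6/(-5))/4))*(-4 + (-5)²) = (11*(√(48 + 6*(-⅕))/4))*(-4 + 25) = (11*(√(48 - 6/5)/4))*21 = (11*(√(234/5)/4))*21 = (11*((3*√130/5)/4))*21 = (11*(3*√130/20))*21 = (33*√130/20)*21 = 693*√130/20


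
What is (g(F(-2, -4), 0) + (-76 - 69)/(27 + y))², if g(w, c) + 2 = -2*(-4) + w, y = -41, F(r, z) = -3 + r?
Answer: 25281/196 ≈ 128.98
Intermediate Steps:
g(w, c) = 6 + w (g(w, c) = -2 + (-2*(-4) + w) = -2 + (8 + w) = 6 + w)
(g(F(-2, -4), 0) + (-76 - 69)/(27 + y))² = ((6 + (-3 - 2)) + (-76 - 69)/(27 - 41))² = ((6 - 5) - 145/(-14))² = (1 - 145*(-1/14))² = (1 + 145/14)² = (159/14)² = 25281/196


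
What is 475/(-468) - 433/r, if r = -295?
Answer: 62519/138060 ≈ 0.45284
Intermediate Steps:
475/(-468) - 433/r = 475/(-468) - 433/(-295) = 475*(-1/468) - 433*(-1/295) = -475/468 + 433/295 = 62519/138060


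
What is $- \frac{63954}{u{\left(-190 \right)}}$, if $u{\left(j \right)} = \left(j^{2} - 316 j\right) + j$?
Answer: $- \frac{1683}{2525} \approx -0.66653$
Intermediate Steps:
$u{\left(j \right)} = j^{2} - 315 j$
$- \frac{63954}{u{\left(-190 \right)}} = - \frac{63954}{\left(-190\right) \left(-315 - 190\right)} = - \frac{63954}{\left(-190\right) \left(-505\right)} = - \frac{63954}{95950} = \left(-63954\right) \frac{1}{95950} = - \frac{1683}{2525}$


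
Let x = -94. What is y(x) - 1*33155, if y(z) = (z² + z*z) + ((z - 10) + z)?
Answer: -15681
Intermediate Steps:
y(z) = -10 + 2*z + 2*z² (y(z) = (z² + z²) + ((-10 + z) + z) = 2*z² + (-10 + 2*z) = -10 + 2*z + 2*z²)
y(x) - 1*33155 = (-10 + 2*(-94) + 2*(-94)²) - 1*33155 = (-10 - 188 + 2*8836) - 33155 = (-10 - 188 + 17672) - 33155 = 17474 - 33155 = -15681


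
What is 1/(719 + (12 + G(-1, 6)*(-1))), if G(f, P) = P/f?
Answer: 1/737 ≈ 0.0013569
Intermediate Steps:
1/(719 + (12 + G(-1, 6)*(-1))) = 1/(719 + (12 + (6/(-1))*(-1))) = 1/(719 + (12 + (6*(-1))*(-1))) = 1/(719 + (12 - 6*(-1))) = 1/(719 + (12 + 6)) = 1/(719 + 18) = 1/737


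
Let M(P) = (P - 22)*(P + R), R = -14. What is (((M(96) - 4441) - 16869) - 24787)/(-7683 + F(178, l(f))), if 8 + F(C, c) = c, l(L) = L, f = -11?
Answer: 40029/7702 ≈ 5.1972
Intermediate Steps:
M(P) = (-22 + P)*(-14 + P) (M(P) = (P - 22)*(P - 14) = (-22 + P)*(-14 + P))
F(C, c) = -8 + c
(((M(96) - 4441) - 16869) - 24787)/(-7683 + F(178, l(f))) = ((((308 + 96² - 36*96) - 4441) - 16869) - 24787)/(-7683 + (-8 - 11)) = ((((308 + 9216 - 3456) - 4441) - 16869) - 24787)/(-7683 - 19) = (((6068 - 4441) - 16869) - 24787)/(-7702) = ((1627 - 16869) - 24787)*(-1/7702) = (-15242 - 24787)*(-1/7702) = -40029*(-1/7702) = 40029/7702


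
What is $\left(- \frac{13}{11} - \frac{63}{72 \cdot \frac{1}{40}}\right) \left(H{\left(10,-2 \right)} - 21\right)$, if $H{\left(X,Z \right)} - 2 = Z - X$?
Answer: $\frac{12338}{11} \approx 1121.6$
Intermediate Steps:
$H{\left(X,Z \right)} = 2 + Z - X$ ($H{\left(X,Z \right)} = 2 - \left(X - Z\right) = 2 + Z - X$)
$\left(- \frac{13}{11} - \frac{63}{72 \cdot \frac{1}{40}}\right) \left(H{\left(10,-2 \right)} - 21\right) = \left(- \frac{13}{11} - \frac{63}{72 \cdot \frac{1}{40}}\right) \left(\left(2 - 2 - 10\right) - 21\right) = \left(\left(-13\right) \frac{1}{11} - \frac{63}{72 \cdot \frac{1}{40}}\right) \left(\left(2 - 2 - 10\right) - 21\right) = \left(- \frac{13}{11} - \frac{63}{\frac{9}{5}}\right) \left(-10 - 21\right) = \left(- \frac{13}{11} - 35\right) \left(-31\right) = \left(- \frac{398}{11}\right) \left(-31\right) = \frac{12338}{11}$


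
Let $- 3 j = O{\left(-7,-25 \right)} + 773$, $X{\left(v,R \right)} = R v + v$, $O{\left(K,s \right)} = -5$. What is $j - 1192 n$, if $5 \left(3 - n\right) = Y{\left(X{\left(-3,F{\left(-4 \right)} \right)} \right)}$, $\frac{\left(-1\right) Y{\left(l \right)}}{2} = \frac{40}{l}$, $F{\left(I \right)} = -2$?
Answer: $- \frac{30568}{3} \approx -10189.0$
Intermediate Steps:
$X{\left(v,R \right)} = v + R v$
$Y{\left(l \right)} = - \frac{80}{l}$ ($Y{\left(l \right)} = - 2 \frac{40}{l} = - \frac{80}{l}$)
$j = -256$ ($j = - \frac{-5 + 773}{3} = \left(- \frac{1}{3}\right) 768 = -256$)
$n = \frac{25}{3}$ ($n = 3 - \frac{\left(-80\right) \frac{1}{\left(-3\right) \left(1 - 2\right)}}{5} = 3 - \frac{\left(-80\right) \frac{1}{\left(-3\right) \left(-1\right)}}{5} = 3 - \frac{\left(-80\right) \frac{1}{3}}{5} = 3 - - \frac{16}{3} = 3 + \frac{16}{3} = \frac{25}{3} \approx 8.3333$)
$j - 1192 n = -256 - \frac{29800}{3} = - \frac{30568}{3}$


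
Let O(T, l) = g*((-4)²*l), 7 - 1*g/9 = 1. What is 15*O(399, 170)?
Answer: 2203200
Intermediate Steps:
g = 54 (g = 63 - 9*1 = 63 - 9 = 54)
O(T, l) = 864*l (O(T, l) = 54*((-4)²*l) = 54*(16*l) = 864*l)
15*O(399, 170) = 15*(864*170) = 15*146880 = 2203200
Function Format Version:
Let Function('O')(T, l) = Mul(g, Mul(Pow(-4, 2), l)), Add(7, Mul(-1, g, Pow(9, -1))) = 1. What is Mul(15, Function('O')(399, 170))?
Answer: 2203200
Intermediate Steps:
g = 54 (g = Add(63, Mul(-9, 1)) = Add(63, -9) = 54)
Function('O')(T, l) = Mul(864, l) (Function('O')(T, l) = Mul(54, Mul(Pow(-4, 2), l)) = Mul(54, Mul(16, l)) = Mul(864, l))
Mul(15, Function('O')(399, 170)) = Mul(15, Mul(864, 170)) = Mul(15, 146880) = 2203200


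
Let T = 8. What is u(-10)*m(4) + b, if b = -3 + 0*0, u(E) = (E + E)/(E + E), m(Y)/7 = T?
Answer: 53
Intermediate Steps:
m(Y) = 56 (m(Y) = 7*8 = 56)
u(E) = 1 (u(E) = (2*E)/((2*E)) = (2*E)*(1/(2*E)) = 1)
b = -3 (b = -3 + 0 = -3)
u(-10)*m(4) + b = 1*56 - 3 = 56 - 3 = 53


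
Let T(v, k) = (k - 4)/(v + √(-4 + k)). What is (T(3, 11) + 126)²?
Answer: 18718 - 1911*√7/2 ≈ 16190.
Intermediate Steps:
T(v, k) = (-4 + k)/(v + √(-4 + k))
(T(3, 11) + 126)² = ((-4 + 11)/(3 + √(-4 + 11)) + 126)² = (7/(3 + √7) + 126)² = (126 + 7/(3 + √7))²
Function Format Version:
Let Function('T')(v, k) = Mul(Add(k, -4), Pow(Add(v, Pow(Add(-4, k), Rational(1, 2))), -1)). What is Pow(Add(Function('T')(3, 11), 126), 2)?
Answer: Add(18718, Mul(Rational(-1911, 2), Pow(7, Rational(1, 2)))) ≈ 16190.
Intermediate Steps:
Function('T')(v, k) = Mul(Pow(Add(v, Pow(Add(-4, k), Rational(1, 2))), -1), Add(-4, k)) (Function('T')(v, k) = Mul(Add(-4, k), Pow(Add(v, Pow(Add(-4, k), Rational(1, 2))), -1)) = Mul(Pow(Add(v, Pow(Add(-4, k), Rational(1, 2))), -1), Add(-4, k)))
Pow(Add(Function('T')(3, 11), 126), 2) = Pow(Add(Mul(Pow(Add(3, Pow(Add(-4, 11), Rational(1, 2))), -1), Add(-4, 11)), 126), 2) = Pow(Add(Mul(Pow(Add(3, Pow(7, Rational(1, 2))), -1), 7), 126), 2) = Pow(Add(Mul(7, Pow(Add(3, Pow(7, Rational(1, 2))), -1)), 126), 2) = Pow(Add(126, Mul(7, Pow(Add(3, Pow(7, Rational(1, 2))), -1))), 2)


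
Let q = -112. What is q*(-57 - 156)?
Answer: 23856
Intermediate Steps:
q*(-57 - 156) = -112*(-57 - 156) = -112*(-213) = 23856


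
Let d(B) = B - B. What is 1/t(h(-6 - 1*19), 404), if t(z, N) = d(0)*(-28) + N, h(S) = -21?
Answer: 1/404 ≈ 0.0024752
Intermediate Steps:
d(B) = 0
t(z, N) = N (t(z, N) = 0*(-28) + N = 0 + N = N)
1/t(h(-6 - 1*19), 404) = 1/404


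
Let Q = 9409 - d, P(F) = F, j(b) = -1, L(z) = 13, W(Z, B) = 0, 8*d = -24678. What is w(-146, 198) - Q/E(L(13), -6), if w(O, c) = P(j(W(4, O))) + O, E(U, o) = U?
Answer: -57619/52 ≈ -1108.1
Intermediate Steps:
d = -12339/4 (d = (1/8)*(-24678) = -12339/4 ≈ -3084.8)
w(O, c) = -1 + O
Q = 49975/4 (Q = 9409 - 1*(-12339/4) = 9409 + 12339/4 = 49975/4 ≈ 12494.)
w(-146, 198) - Q/E(L(13), -6) = (-1 - 146) - 49975/(4*13) = -147 - 49975/(4*13) = -147 - 1*49975/52 = -147 - 49975/52 = -57619/52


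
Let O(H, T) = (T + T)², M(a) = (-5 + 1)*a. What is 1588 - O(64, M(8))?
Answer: -2508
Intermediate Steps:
M(a) = -4*a
O(H, T) = 4*T² (O(H, T) = (2*T)² = 4*T²)
1588 - O(64, M(8)) = 1588 - 4*(-4*8)² = 1588 - 4*(-32)² = 1588 - 4*1024 = 1588 - 1*4096 = 1588 - 4096 = -2508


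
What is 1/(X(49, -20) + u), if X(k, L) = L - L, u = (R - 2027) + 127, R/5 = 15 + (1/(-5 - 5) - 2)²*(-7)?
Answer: -20/39587 ≈ -0.00050522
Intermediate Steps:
R = -1587/20 (R = 5*(15 + (1/(-5 - 5) - 2)²*(-7)) = 5*(15 + (1/(-10) - 2)²*(-7)) = 5*(15 + (-⅒ - 2)²*(-7)) = 5*(15 + (-21/10)²*(-7)) = 5*(15 + (441/100)*(-7)) = 5*(15 - 3087/100) = 5*(-1587/100) = -1587/20 ≈ -79.350)
u = -39587/20 (u = (-1587/20 - 2027) + 127 = -42127/20 + 127 = -39587/20 ≈ -1979.3)
X(k, L) = 0
1/(X(49, -20) + u) = 1/(0 - 39587/20) = 1/(-39587/20) = -20/39587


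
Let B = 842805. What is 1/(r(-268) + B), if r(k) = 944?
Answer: 1/843749 ≈ 1.1852e-6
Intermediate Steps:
1/(r(-268) + B) = 1/(944 + 842805) = 1/843749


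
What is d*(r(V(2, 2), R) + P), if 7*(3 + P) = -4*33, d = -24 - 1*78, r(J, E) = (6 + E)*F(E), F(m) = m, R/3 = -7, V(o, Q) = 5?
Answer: -209304/7 ≈ -29901.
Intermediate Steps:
R = -21 (R = 3*(-7) = -21)
r(J, E) = E*(6 + E) (r(J, E) = (6 + E)*E = E*(6 + E))
d = -102 (d = -24 - 78 = -102)
P = -153/7 (P = -3 + (-4*33)/7 = -3 + (⅐)*(-132) = -3 - 132/7 = -153/7 ≈ -21.857)
d*(r(V(2, 2), R) + P) = -102*(-21*(6 - 21) - 153/7) = -102*(-21*(-15) - 153/7) = -102*(315 - 153/7) = -102*2052/7 = -209304/7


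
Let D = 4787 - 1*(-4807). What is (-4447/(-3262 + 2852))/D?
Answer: 4447/3933540 ≈ 0.0011305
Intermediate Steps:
D = 9594 (D = 4787 + 4807 = 9594)
(-4447/(-3262 + 2852))/D = -4447/(-3262 + 2852)/9594 = -4447/(-410)*(1/9594) = -4447*(-1/410)*(1/9594) = (4447/410)*(1/9594) = 4447/3933540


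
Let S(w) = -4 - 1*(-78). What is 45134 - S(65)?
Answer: 45060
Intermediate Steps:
S(w) = 74 (S(w) = -4 + 78 = 74)
45134 - S(65) = 45134 - 1*74 = 45134 - 74 = 45060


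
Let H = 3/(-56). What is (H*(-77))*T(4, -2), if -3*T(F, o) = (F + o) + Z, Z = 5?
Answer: -77/8 ≈ -9.6250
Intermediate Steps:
T(F, o) = -5/3 - F/3 - o/3 (T(F, o) = -((F + o) + 5)/3 = -(5 + F + o)/3 = -5/3 - F/3 - o/3)
H = -3/56 (H = 3*(-1/56) = -3/56 ≈ -0.053571)
(H*(-77))*T(4, -2) = (-3/56*(-77))*(-5/3 - ⅓*4 - ⅓*(-2)) = 33*(-5/3 - 4/3 + ⅔)/8 = (33/8)*(-7/3) = -77/8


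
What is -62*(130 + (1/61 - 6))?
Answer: -469030/61 ≈ -7689.0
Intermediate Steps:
-62*(130 + (1/61 - 6)) = -62*(130 - 365/61) = -62*7565/61 = -469030/61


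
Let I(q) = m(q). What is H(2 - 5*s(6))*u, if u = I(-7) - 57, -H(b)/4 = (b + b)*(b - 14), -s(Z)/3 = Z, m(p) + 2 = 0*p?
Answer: 3387072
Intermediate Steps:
m(p) = -2 (m(p) = -2 + 0*p = -2 + 0 = -2)
I(q) = -2
s(Z) = -3*Z
H(b) = -8*b*(-14 + b) (H(b) = -4*(b + b)*(b - 14) = -4*2*b*(-14 + b) = -8*b*(-14 + b))
u = -59 (u = -2 - 57 = -59)
H(2 - 5*s(6))*u = (8*(2 - (-15)*6)*(14 - (2 - (-15)*6)))*(-59) = (8*(2 - 5*(-18))*(14 - (2 - 5*(-18))))*(-59) = (8*(2 + 90)*(14 - (2 + 90)))*(-59) = (8*92*(14 - 1*92))*(-59) = (8*92*(14 - 92))*(-59) = (8*92*(-78))*(-59) = -57408*(-59) = 3387072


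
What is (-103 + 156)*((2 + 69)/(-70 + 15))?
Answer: -3763/55 ≈ -68.418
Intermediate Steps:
(-103 + 156)*((2 + 69)/(-70 + 15)) = 53*(71/(-55)) = 53*(71*(-1/55)) = 53*(-71/55) = -3763/55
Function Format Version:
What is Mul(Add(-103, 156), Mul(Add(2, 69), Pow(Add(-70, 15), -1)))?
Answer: Rational(-3763, 55) ≈ -68.418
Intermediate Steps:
Mul(Add(-103, 156), Mul(Add(2, 69), Pow(Add(-70, 15), -1))) = Mul(53, Mul(71, Pow(-55, -1))) = Mul(53, Mul(71, Rational(-1, 55))) = Mul(53, Rational(-71, 55)) = Rational(-3763, 55)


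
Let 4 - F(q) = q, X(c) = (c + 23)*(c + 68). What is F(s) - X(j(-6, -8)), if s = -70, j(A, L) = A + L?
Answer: -412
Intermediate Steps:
X(c) = (23 + c)*(68 + c)
F(q) = 4 - q
F(s) - X(j(-6, -8)) = (4 - 1*(-70)) - (1564 + (-6 - 8)**2 + 91*(-6 - 8)) = (4 + 70) - (1564 + (-14)**2 + 91*(-14)) = 74 - (1564 + 196 - 1274) = 74 - 1*486 = 74 - 486 = -412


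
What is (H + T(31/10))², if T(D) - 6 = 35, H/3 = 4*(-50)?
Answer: 312481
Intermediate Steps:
H = -600 (H = 3*(4*(-50)) = 3*(-200) = -600)
T(D) = 41 (T(D) = 6 + 35 = 41)
(H + T(31/10))² = (-600 + 41)² = (-559)² = 312481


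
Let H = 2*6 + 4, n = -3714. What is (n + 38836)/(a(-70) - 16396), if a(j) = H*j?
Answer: -17561/8758 ≈ -2.0051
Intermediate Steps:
H = 16 (H = 12 + 4 = 16)
a(j) = 16*j
(n + 38836)/(a(-70) - 16396) = (-3714 + 38836)/(16*(-70) - 16396) = 35122/(-1120 - 16396) = 35122/(-17516) = 35122*(-1/17516) = -17561/8758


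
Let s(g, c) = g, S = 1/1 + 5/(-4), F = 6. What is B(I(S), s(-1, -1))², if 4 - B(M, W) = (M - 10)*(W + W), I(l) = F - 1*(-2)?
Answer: 0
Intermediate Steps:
S = -¼ (S = 1*1 + 5*(-¼) = 1 - 5/4 = -¼ ≈ -0.25000)
I(l) = 8 (I(l) = 6 - 1*(-2) = 6 + 2 = 8)
B(M, W) = 4 - 2*W*(-10 + M) (B(M, W) = 4 - (M - 10)*(W + W) = 4 - (-10 + M)*2*W = 4 - 2*W*(-10 + M))
B(I(S), s(-1, -1))² = (4 + 20*(-1) - 2*8*(-1))² = (4 - 20 + 16)² = 0² = 0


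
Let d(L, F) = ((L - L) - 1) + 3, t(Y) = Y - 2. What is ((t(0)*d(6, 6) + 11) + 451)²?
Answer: 209764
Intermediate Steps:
t(Y) = -2 + Y
d(L, F) = 2 (d(L, F) = (0 - 1) + 3 = -1 + 3 = 2)
((t(0)*d(6, 6) + 11) + 451)² = (((-2 + 0)*2 + 11) + 451)² = ((-2*2 + 11) + 451)² = ((-4 + 11) + 451)² = (7 + 451)² = 458² = 209764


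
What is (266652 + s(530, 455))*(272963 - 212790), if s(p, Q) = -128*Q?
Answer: 12540775276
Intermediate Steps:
(266652 + s(530, 455))*(272963 - 212790) = (266652 - 128*455)*(272963 - 212790) = (266652 - 58240)*60173 = 208412*60173 = 12540775276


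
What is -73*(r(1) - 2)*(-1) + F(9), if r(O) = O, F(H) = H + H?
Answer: -55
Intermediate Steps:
F(H) = 2*H
-73*(r(1) - 2)*(-1) + F(9) = -73*(1 - 2)*(-1) + 2*9 = -(-73)*(-1) + 18 = -73*1 + 18 = -73 + 18 = -55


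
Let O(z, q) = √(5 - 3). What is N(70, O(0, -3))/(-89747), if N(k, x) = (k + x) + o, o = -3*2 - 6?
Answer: -58/89747 - √2/89747 ≈ -0.00066202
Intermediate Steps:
O(z, q) = √2
o = -12 (o = -6 - 6 = -12)
N(k, x) = -12 + k + x (N(k, x) = (k + x) - 12 = -12 + k + x)
N(70, O(0, -3))/(-89747) = (-12 + 70 + √2)/(-89747) = (58 + √2)*(-1/89747) = -58/89747 - √2/89747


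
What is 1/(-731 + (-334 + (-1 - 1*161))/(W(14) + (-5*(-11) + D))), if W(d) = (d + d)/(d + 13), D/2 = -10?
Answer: -973/724655 ≈ -0.0013427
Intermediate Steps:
D = -20 (D = 2*(-10) = -20)
W(d) = 2*d/(13 + d) (W(d) = (2*d)/(13 + d) = 2*d/(13 + d))
1/(-731 + (-334 + (-1 - 1*161))/(W(14) + (-5*(-11) + D))) = 1/(-731 + (-334 + (-1 - 1*161))/(2*14/(13 + 14) + (-5*(-11) - 20))) = 1/(-731 + (-334 + (-1 - 161))/(2*14/27 + (55 - 20))) = 1/(-731 + (-334 - 162)/(2*14*(1/27) + 35)) = 1/(-731 - 496/(28/27 + 35)) = 1/(-731 - 496/973/27) = 1/(-731 - 496*27/973) = 1/(-731 - 13392/973) = 1/(-724655/973) = -973/724655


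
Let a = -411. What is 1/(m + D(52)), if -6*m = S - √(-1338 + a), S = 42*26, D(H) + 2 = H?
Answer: -144/19061 - 2*I*√1749/209671 ≈ -0.0075547 - 0.00039892*I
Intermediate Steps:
D(H) = -2 + H
S = 1092
m = -182 + I*√1749/6 (m = -(1092 - √(-1338 - 411))/6 = -(1092 - √(-1749))/6 = -(1092 - I*√1749)/6 = -182 + I*√1749/6 ≈ -182.0 + 6.9702*I)
1/(m + D(52)) = 1/((-182 + I*√1749/6) + (-2 + 52)) = 1/((-182 + I*√1749/6) + 50) = 1/(-132 + I*√1749/6)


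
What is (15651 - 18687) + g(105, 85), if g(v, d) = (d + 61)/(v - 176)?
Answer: -215702/71 ≈ -3038.1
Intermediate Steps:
g(v, d) = (61 + d)/(-176 + v)
(15651 - 18687) + g(105, 85) = (15651 - 18687) + (61 + 85)/(-176 + 105) = -3036 + 146/(-71) = -3036 - 1/71*146 = -3036 - 146/71 = -215702/71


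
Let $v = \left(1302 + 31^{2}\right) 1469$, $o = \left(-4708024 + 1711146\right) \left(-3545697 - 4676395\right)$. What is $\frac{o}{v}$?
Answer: $\frac{24640606628776}{3324347} \approx 7.4122 \cdot 10^{6}$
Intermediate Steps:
$o = 24640606628776$ ($o = \left(-2996878\right) \left(-8222092\right) = 24640606628776$)
$v = 3324347$ ($v = \left(1302 + 961\right) 1469 = 2263 \cdot 1469 = 3324347$)
$\frac{o}{v} = \frac{24640606628776}{3324347}$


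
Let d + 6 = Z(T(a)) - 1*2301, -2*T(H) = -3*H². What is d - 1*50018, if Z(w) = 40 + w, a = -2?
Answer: -52279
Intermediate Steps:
T(H) = 3*H²/2 (T(H) = -(-3)*H²/2 = 3*H²/2)
d = -2261 (d = -6 + ((40 + (3/2)*(-2)²) - 1*2301) = -6 + ((40 + (3/2)*4) - 2301) = -6 + ((40 + 6) - 2301) = -6 + (46 - 2301) = -6 - 2255 = -2261)
d - 1*50018 = -2261 - 1*50018 = -2261 - 50018 = -52279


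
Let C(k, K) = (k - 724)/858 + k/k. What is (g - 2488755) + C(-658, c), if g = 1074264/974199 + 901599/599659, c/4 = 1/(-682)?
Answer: -207907363171624556068/83538769334163 ≈ -2.4888e+6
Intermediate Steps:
c = -2/341 (c = 4/(-682) = 4*(-1/682) = -2/341 ≈ -0.0058651)
C(k, K) = 67/429 + k/858 (C(k, K) = (-724 + k)*(1/858) + 1 = (-362/429 + k/858) + 1 = 67/429 + k/858)
g = 507509640059/194729066047 (g = 1074264*(1/974199) + 901599*(1/599659) = 358088/324733 + 901599/599659 = 507509640059/194729066047 ≈ 2.6062)
(g - 2488755) + C(-658, c) = (507509640059/194729066047 - 2488755) + (67/429 + (1/858)*(-658)) = -484632429260161426/194729066047 + (67/429 - 329/429) = -484632429260161426/194729066047 - 262/429 = -207907363171624556068/83538769334163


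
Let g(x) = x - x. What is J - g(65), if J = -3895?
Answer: -3895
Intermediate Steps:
g(x) = 0
J - g(65) = -3895 - 1*0 = -3895 + 0 = -3895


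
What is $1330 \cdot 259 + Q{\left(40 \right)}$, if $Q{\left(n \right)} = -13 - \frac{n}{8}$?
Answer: $344452$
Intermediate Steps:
$Q{\left(n \right)} = -13 - \frac{n}{8}$ ($Q{\left(n \right)} = -13 - n \frac{1}{8} = -13 - \frac{n}{8}$)
$1330 \cdot 259 + Q{\left(40 \right)} = 1330 \cdot 259 - 18 = 344470 - 18 = 344452$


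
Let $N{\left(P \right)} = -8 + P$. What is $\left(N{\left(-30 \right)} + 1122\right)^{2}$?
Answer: $1175056$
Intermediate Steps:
$\left(N{\left(-30 \right)} + 1122\right)^{2} = \left(\left(-8 - 30\right) + 1122\right)^{2} = \left(-38 + 1122\right)^{2} = 1084^{2} = 1175056$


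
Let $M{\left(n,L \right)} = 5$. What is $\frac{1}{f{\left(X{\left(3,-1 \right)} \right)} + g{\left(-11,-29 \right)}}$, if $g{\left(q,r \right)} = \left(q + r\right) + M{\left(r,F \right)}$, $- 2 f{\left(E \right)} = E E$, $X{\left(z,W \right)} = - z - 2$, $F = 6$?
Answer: $- \frac{2}{95} \approx -0.021053$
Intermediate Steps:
$X{\left(z,W \right)} = -2 - z$
$f{\left(E \right)} = - \frac{E^{2}}{2}$ ($f{\left(E \right)} = - \frac{E E}{2} = - \frac{E^{2}}{2}$)
$g{\left(q,r \right)} = 5 + q + r$ ($g{\left(q,r \right)} = \left(q + r\right) + 5 = 5 + q + r$)
$\frac{1}{f{\left(X{\left(3,-1 \right)} \right)} + g{\left(-11,-29 \right)}} = \frac{1}{- \frac{\left(-2 - 3\right)^{2}}{2} - 35} = \frac{1}{- \frac{\left(-5\right)^{2}}{2} - 35} = \frac{1}{\left(- \frac{1}{2}\right) 25 - 35} = \frac{1}{- \frac{25}{2} - 35} = \frac{1}{- \frac{95}{2}} = - \frac{2}{95}$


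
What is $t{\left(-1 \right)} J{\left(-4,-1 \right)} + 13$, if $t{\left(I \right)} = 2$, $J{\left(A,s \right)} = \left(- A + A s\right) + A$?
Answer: $21$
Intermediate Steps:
$J{\left(A,s \right)} = A s$
$t{\left(-1 \right)} J{\left(-4,-1 \right)} + 13 = 2 \left(\left(-4\right) \left(-1\right)\right) + 13 = 2 \cdot 4 + 13 = 8 + 13 = 21$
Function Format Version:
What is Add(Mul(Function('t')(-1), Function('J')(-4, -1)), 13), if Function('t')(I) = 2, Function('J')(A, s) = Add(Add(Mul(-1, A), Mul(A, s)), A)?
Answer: 21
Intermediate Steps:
Function('J')(A, s) = Mul(A, s)
Add(Mul(Function('t')(-1), Function('J')(-4, -1)), 13) = Add(Mul(2, Mul(-4, -1)), 13) = Add(Mul(2, 4), 13) = Add(8, 13) = 21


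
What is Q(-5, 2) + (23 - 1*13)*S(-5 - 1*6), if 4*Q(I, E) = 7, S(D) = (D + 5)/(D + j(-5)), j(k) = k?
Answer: 11/2 ≈ 5.5000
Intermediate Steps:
S(D) = (5 + D)/(-5 + D) (S(D) = (D + 5)/(D - 5) = (5 + D)/(-5 + D))
Q(I, E) = 7/4 (Q(I, E) = (¼)*7 = 7/4)
Q(-5, 2) + (23 - 1*13)*S(-5 - 1*6) = 7/4 + (23 - 1*13)*((5 + (-5 - 1*6))/(-5 + (-5 - 1*6))) = 7/4 + (23 - 13)*((5 + (-5 - 6))/(-5 + (-5 - 6))) = 7/4 + 10*((5 - 11)/(-5 - 11)) = 7/4 + 10*(-6/(-16)) = 7/4 + 10*(-1/16*(-6)) = 7/4 + 10*(3/8) = 7/4 + 15/4 = 11/2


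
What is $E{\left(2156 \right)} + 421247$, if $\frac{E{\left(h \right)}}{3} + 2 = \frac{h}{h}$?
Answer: $421244$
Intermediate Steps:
$E{\left(h \right)} = -3$ ($E{\left(h \right)} = -6 + 3 \frac{h}{h} = -6 + 3 \cdot 1 = -6 + 3 = -3$)
$E{\left(2156 \right)} + 421247 = -3 + 421247 = 421244$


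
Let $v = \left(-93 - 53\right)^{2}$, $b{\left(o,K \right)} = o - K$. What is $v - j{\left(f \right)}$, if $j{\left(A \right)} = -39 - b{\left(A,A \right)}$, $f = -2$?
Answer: $21355$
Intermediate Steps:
$j{\left(A \right)} = -39$ ($j{\left(A \right)} = -39 - \left(A - A\right) = -39 - 0 = -39 + 0 = -39$)
$v = 21316$ ($v = \left(-146\right)^{2} = 21316$)
$v - j{\left(f \right)} = 21316 - -39 = 21316 + 39 = 21355$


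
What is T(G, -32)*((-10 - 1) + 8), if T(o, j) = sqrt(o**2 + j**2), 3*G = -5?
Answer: -sqrt(9241) ≈ -96.130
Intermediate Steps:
G = -5/3 (G = (1/3)*(-5) = -5/3 ≈ -1.6667)
T(o, j) = sqrt(j**2 + o**2)
T(G, -32)*((-10 - 1) + 8) = sqrt((-32)**2 + (-5/3)**2)*((-10 - 1) + 8) = sqrt(1024 + 25/9)*(-11 + 8) = sqrt(9241/9)*(-3) = (sqrt(9241)/3)*(-3) = -sqrt(9241)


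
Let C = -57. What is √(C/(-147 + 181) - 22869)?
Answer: I*√26438502/34 ≈ 151.23*I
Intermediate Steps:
√(C/(-147 + 181) - 22869) = √(-57/(-147 + 181) - 22869) = √(-57/34 - 22869) = √(-777603/34) = I*√26438502/34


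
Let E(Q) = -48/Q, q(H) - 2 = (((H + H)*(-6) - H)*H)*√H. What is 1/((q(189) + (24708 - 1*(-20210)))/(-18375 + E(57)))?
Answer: 15683413720/774333100394639 + 486394960779*√21/774333100394639 ≈ 0.0028988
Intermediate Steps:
q(H) = 2 - 13*H^(5/2) (q(H) = 2 + (((H + H)*(-6) - H)*H)*√H = 2 + (((2*H)*(-6) - H)*H)*√H = 2 + ((-12*H - H)*H)*√H = 2 + ((-13*H)*H)*√H = 2 + (-13*H²)*√H = 2 - 13*H^(5/2))
1/((q(189) + (24708 - 1*(-20210)))/(-18375 + E(57))) = 1/(((2 - 1393119*√21) + (24708 - 1*(-20210)))/(-18375 - 48/57)) = 1/(((2 - 1393119*√21) + (24708 + 20210))/(-18375 - 48*1/57)) = 1/(((2 - 1393119*√21) + 44918)/(-18375 - 16/19)) = 1/((44920 - 1393119*√21)/(-349141/19)) = 1/((44920 - 1393119*√21)*(-19/349141)) = 1/(-853480/349141 + 2036097*√21/26857)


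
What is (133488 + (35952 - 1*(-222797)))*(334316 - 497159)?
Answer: -63873049791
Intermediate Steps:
(133488 + (35952 - 1*(-222797)))*(334316 - 497159) = (133488 + (35952 + 222797))*(-162843) = (133488 + 258749)*(-162843) = 392237*(-162843) = -63873049791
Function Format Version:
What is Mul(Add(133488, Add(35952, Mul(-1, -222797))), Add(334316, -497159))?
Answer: -63873049791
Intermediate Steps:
Mul(Add(133488, Add(35952, Mul(-1, -222797))), Add(334316, -497159)) = Mul(Add(133488, Add(35952, 222797)), -162843) = Mul(Add(133488, 258749), -162843) = Mul(392237, -162843) = -63873049791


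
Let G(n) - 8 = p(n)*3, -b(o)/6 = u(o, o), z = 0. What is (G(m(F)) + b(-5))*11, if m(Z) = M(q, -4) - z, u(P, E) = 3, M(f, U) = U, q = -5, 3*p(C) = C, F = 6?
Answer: -154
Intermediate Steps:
p(C) = C/3
b(o) = -18 (b(o) = -6*3 = -18)
m(Z) = -4 (m(Z) = -4 - 1*0 = -4 + 0 = -4)
G(n) = 8 + n (G(n) = 8 + (n/3)*3 = 8 + n)
(G(m(F)) + b(-5))*11 = ((8 - 4) - 18)*11 = (4 - 18)*11 = -14*11 = -154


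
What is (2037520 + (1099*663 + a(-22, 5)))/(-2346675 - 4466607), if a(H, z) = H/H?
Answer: -1383079/3406641 ≈ -0.40599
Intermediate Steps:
a(H, z) = 1
(2037520 + (1099*663 + a(-22, 5)))/(-2346675 - 4466607) = (2037520 + (1099*663 + 1))/(-2346675 - 4466607) = (2037520 + (728637 + 1))/(-6813282) = (2037520 + 728638)*(-1/6813282) = 2766158*(-1/6813282) = -1383079/3406641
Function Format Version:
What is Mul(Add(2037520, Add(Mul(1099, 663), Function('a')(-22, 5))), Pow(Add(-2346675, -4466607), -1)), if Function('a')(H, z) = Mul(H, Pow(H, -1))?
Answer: Rational(-1383079, 3406641) ≈ -0.40599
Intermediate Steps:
Function('a')(H, z) = 1
Mul(Add(2037520, Add(Mul(1099, 663), Function('a')(-22, 5))), Pow(Add(-2346675, -4466607), -1)) = Mul(Add(2037520, Add(Mul(1099, 663), 1)), Pow(Add(-2346675, -4466607), -1)) = Mul(Add(2037520, Add(728637, 1)), Pow(-6813282, -1)) = Mul(Add(2037520, 728638), Rational(-1, 6813282)) = Mul(2766158, Rational(-1, 6813282)) = Rational(-1383079, 3406641)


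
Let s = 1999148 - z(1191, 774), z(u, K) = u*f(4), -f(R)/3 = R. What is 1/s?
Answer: 1/2013440 ≈ 4.9666e-7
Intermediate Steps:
f(R) = -3*R
z(u, K) = -12*u (z(u, K) = u*(-3*4) = u*(-12) = -12*u)
s = 2013440 (s = 1999148 - (-12)*1191 = 1999148 - 1*(-14292) = 1999148 + 14292 = 2013440)
1/s = 1/2013440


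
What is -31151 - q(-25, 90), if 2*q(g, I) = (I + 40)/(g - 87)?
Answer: -3488847/112 ≈ -31150.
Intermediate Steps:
q(g, I) = (40 + I)/(2*(-87 + g)) (q(g, I) = ((I + 40)/(g - 87))/2 = ((40 + I)/(-87 + g))/2 = (40 + I)/(2*(-87 + g)))
-31151 - q(-25, 90) = -31151 - (40 + 90)/(2*(-87 - 25)) = -31151 - 130/(2*(-112)) = -31151 - (-1)*130/(2*112) = -31151 - 1*(-65/112) = -31151 + 65/112 = -3488847/112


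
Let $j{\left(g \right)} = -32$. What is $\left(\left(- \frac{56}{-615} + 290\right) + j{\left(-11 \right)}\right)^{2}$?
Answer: $\frac{25193943076}{378225} \approx 66611.0$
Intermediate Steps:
$\left(\left(- \frac{56}{-615} + 290\right) + j{\left(-11 \right)}\right)^{2} = \left(\left(- \frac{56}{-615} + 290\right) - 32\right)^{2} = \left(\left(\left(-56\right) \left(- \frac{1}{615}\right) + 290\right) - 32\right)^{2} = \left(\left(\frac{56}{615} + 290\right) - 32\right)^{2} = \left(\frac{178406}{615} - 32\right)^{2} = \left(\frac{158726}{615}\right)^{2} = \frac{25193943076}{378225}$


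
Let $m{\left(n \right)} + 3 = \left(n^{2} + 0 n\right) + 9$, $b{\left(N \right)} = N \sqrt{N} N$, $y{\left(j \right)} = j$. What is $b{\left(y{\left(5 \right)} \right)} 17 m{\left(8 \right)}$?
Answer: $29750 \sqrt{5} \approx 66523.0$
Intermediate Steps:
$b{\left(N \right)} = N^{\frac{5}{2}}$ ($b{\left(N \right)} = N^{\frac{3}{2}} N = N^{\frac{5}{2}}$)
$m{\left(n \right)} = 6 + n^{2}$ ($m{\left(n \right)} = -3 + \left(\left(n^{2} + 0 n\right) + 9\right) = -3 + \left(\left(n^{2} + 0\right) + 9\right) = -3 + \left(n^{2} + 9\right) = -3 + \left(9 + n^{2}\right) = 6 + n^{2}$)
$b{\left(y{\left(5 \right)} \right)} 17 m{\left(8 \right)} = 5^{\frac{5}{2}} \cdot 17 \left(6 + 8^{2}\right) = 25 \sqrt{5} \cdot 17 \left(6 + 64\right) = 425 \sqrt{5} \cdot 70 = 29750 \sqrt{5}$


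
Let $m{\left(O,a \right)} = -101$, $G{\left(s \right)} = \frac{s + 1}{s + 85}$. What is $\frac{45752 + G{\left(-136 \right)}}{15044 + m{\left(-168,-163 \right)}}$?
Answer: $\frac{777829}{254031} \approx 3.0619$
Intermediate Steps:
$G{\left(s \right)} = \frac{1 + s}{85 + s}$
$\frac{45752 + G{\left(-136 \right)}}{15044 + m{\left(-168,-163 \right)}} = \frac{45752 + \frac{1 - 136}{85 - 136}}{15044 - 101} = \frac{45752 + \frac{1}{-51} \left(-135\right)}{14943} = \left(45752 - - \frac{45}{17}\right) \frac{1}{14943} = \left(45752 + \frac{45}{17}\right) \frac{1}{14943} = \frac{777829}{17} \cdot \frac{1}{14943} = \frac{777829}{254031}$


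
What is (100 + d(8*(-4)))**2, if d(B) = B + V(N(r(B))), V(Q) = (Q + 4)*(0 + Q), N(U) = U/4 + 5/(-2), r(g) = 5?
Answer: 1067089/256 ≈ 4168.3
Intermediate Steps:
N(U) = -5/2 + U/4 (N(U) = U*(1/4) + 5*(-1/2) = U/4 - 5/2 = -5/2 + U/4)
V(Q) = Q*(4 + Q) (V(Q) = (4 + Q)*Q = Q*(4 + Q))
d(B) = -55/16 + B (d(B) = B + (-5/2 + (1/4)*5)*(4 + (-5/2 + (1/4)*5)) = B + (-5/2 + 5/4)*(4 + (-5/2 + 5/4)) = B - 5*(4 - 5/4)/4 = B - 5/4*11/4 = B - 55/16 = -55/16 + B)
(100 + d(8*(-4)))**2 = (100 + (-55/16 + 8*(-4)))**2 = (100 + (-55/16 - 32))**2 = (100 - 567/16)**2 = (1033/16)**2 = 1067089/256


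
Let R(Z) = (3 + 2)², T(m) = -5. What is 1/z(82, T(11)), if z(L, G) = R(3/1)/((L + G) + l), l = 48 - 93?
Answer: 32/25 ≈ 1.2800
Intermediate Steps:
l = -45
R(Z) = 25 (R(Z) = 5² = 25)
z(L, G) = 25/(-45 + G + L) (z(L, G) = 25/((L + G) - 45) = 25/((G + L) - 45) = 25/(-45 + G + L))
1/z(82, T(11)) = 1/(25/(-45 - 5 + 82)) = 1/(25/32) = 32/25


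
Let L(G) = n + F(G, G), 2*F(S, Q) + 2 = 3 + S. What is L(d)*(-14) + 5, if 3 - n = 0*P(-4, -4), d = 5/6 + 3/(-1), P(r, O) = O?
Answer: -173/6 ≈ -28.833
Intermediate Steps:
d = -13/6 (d = 5*(⅙) + 3*(-1) = ⅚ - 3 = -13/6 ≈ -2.1667)
F(S, Q) = ½ + S/2 (F(S, Q) = -1 + (3 + S)/2 = -1 + (3/2 + S/2) = ½ + S/2)
n = 3 (n = 3 - 0*(-4) = 3 - 1*0 = 3 + 0 = 3)
L(G) = 7/2 + G/2 (L(G) = 3 + (½ + G/2) = 7/2 + G/2)
L(d)*(-14) + 5 = (7/2 + (½)*(-13/6))*(-14) + 5 = (7/2 - 13/12)*(-14) + 5 = (29/12)*(-14) + 5 = -203/6 + 5 = -173/6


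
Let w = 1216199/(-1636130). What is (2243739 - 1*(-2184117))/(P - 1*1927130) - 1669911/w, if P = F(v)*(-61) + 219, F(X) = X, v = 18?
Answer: 5267684386550360526/2344842617791 ≈ 2.2465e+6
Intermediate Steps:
P = -879 (P = 18*(-61) + 219 = -1098 + 219 = -879)
w = -1216199/1636130 (w = 1216199*(-1/1636130) = -1216199/1636130 ≈ -0.74334)
(2243739 - 1*(-2184117))/(P - 1*1927130) - 1669911/w = (2243739 - 1*(-2184117))/(-879 - 1*1927130) - 1669911/(-1216199/1636130) = (2243739 + 2184117)/(-879 - 1927130) - 1669911*(-1636130/1216199) = 4427856/(-1928009) + 2732191484430/1216199 = 4427856*(-1/1928009) + 2732191484430/1216199 = -4427856/1928009 + 2732191484430/1216199 = 5267684386550360526/2344842617791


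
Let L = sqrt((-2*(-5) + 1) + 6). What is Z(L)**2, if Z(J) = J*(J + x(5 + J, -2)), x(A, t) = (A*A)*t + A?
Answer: 199733 + 48348*sqrt(17) ≈ 3.9908e+5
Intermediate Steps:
L = sqrt(17) (L = sqrt((10 + 1) + 6) = sqrt(11 + 6) = sqrt(17) ≈ 4.1231)
x(A, t) = A + t*A**2 (x(A, t) = A**2*t + A = t*A**2 + A = A + t*A**2)
Z(J) = J*(J + (-9 - 2*J)*(5 + J)) (Z(J) = J*(J + (5 + J)*(1 + (5 + J)*(-2))) = J*(J + (5 + J)*(1 + (-10 - 2*J))) = J*(J + (5 + J)*(-9 - 2*J)) = J*(J + (-9 - 2*J)*(5 + J)))
Z(L)**2 = (sqrt(17)*(sqrt(17) - (5 + sqrt(17))*(9 + 2*sqrt(17))))**2 = 17*(sqrt(17) - (5 + sqrt(17))*(9 + 2*sqrt(17)))**2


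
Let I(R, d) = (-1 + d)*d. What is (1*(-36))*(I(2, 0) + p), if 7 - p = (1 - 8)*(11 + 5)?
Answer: -4284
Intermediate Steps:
p = 119 (p = 7 - (1 - 8)*(11 + 5) = 7 - (-7)*16 = 7 - 1*(-112) = 7 + 112 = 119)
I(R, d) = d*(-1 + d)
(1*(-36))*(I(2, 0) + p) = (1*(-36))*(0*(-1 + 0) + 119) = -36*(0*(-1) + 119) = -36*(0 + 119) = -36*119 = -4284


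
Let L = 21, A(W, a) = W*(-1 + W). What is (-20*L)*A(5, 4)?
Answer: -8400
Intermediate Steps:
(-20*L)*A(5, 4) = (-20*21)*(5*(-1 + 5)) = -2100*4 = -420*20 = -8400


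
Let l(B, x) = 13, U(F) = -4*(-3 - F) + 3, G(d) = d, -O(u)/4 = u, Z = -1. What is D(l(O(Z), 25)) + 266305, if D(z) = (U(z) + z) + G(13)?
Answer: 266398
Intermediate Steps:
O(u) = -4*u
U(F) = 15 + 4*F (U(F) = (12 + 4*F) + 3 = 15 + 4*F)
D(z) = 28 + 5*z (D(z) = ((15 + 4*z) + z) + 13 = (15 + 5*z) + 13 = 28 + 5*z)
D(l(O(Z), 25)) + 266305 = (28 + 5*13) + 266305 = (28 + 65) + 266305 = 93 + 266305 = 266398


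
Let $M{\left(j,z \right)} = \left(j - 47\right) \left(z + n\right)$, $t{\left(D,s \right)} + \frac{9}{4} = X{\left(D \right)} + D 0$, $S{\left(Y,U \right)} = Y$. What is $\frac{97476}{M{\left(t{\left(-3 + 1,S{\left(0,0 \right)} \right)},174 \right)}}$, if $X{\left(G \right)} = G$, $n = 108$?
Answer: $- \frac{64984}{9635} \approx -6.7446$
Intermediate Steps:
$t{\left(D,s \right)} = - \frac{9}{4} + D$ ($t{\left(D,s \right)} = - \frac{9}{4} + \left(D + D 0\right) = - \frac{9}{4} + \left(D + 0\right) = - \frac{9}{4} + D$)
$M{\left(j,z \right)} = \left(-47 + j\right) \left(108 + z\right)$ ($M{\left(j,z \right)} = \left(j - 47\right) \left(z + 108\right) = \left(-47 + j\right) \left(108 + z\right)$)
$\frac{97476}{M{\left(t{\left(-3 + 1,S{\left(0,0 \right)} \right)},174 \right)}} = \frac{97476}{-5076 - 8178 + 108 \left(- \frac{9}{4} + \left(-3 + 1\right)\right) + \left(- \frac{9}{4} + \left(-3 + 1\right)\right) 174} = \frac{97476}{-5076 - 8178 + 108 \left(- \frac{9}{4} - 2\right) + \left(- \frac{9}{4} - 2\right) 174} = \frac{97476}{-5076 - 8178 + 108 \left(- \frac{17}{4}\right) - \frac{1479}{2}} = \frac{97476}{-5076 - 8178 - 459 - \frac{1479}{2}} = \frac{97476}{- \frac{28905}{2}} = 97476 \left(- \frac{2}{28905}\right) = - \frac{64984}{9635}$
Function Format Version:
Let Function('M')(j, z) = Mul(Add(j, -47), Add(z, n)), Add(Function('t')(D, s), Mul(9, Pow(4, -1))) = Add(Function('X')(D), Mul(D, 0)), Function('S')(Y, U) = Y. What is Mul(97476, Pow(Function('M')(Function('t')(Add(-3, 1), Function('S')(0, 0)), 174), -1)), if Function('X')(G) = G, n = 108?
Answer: Rational(-64984, 9635) ≈ -6.7446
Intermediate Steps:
Function('t')(D, s) = Add(Rational(-9, 4), D) (Function('t')(D, s) = Add(Rational(-9, 4), Add(D, Mul(D, 0))) = Add(Rational(-9, 4), Add(D, 0)) = Add(Rational(-9, 4), D))
Function('M')(j, z) = Mul(Add(-47, j), Add(108, z)) (Function('M')(j, z) = Mul(Add(j, -47), Add(z, 108)) = Mul(Add(-47, j), Add(108, z)))
Mul(97476, Pow(Function('M')(Function('t')(Add(-3, 1), Function('S')(0, 0)), 174), -1)) = Mul(97476, Pow(Add(-5076, Mul(-47, 174), Mul(108, Add(Rational(-9, 4), Add(-3, 1))), Mul(Add(Rational(-9, 4), Add(-3, 1)), 174)), -1)) = Mul(97476, Pow(Add(-5076, -8178, Mul(108, Add(Rational(-9, 4), -2)), Mul(Add(Rational(-9, 4), -2), 174)), -1)) = Mul(97476, Pow(Add(-5076, -8178, Mul(108, Rational(-17, 4)), Mul(Rational(-17, 4), 174)), -1)) = Mul(97476, Pow(Add(-5076, -8178, -459, Rational(-1479, 2)), -1)) = Mul(97476, Pow(Rational(-28905, 2), -1)) = Mul(97476, Rational(-2, 28905)) = Rational(-64984, 9635)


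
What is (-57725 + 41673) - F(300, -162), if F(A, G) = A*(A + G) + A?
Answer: -57752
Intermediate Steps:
F(A, G) = A + A*(A + G)
(-57725 + 41673) - F(300, -162) = (-57725 + 41673) - 300*(1 + 300 - 162) = -16052 - 300*139 = -16052 - 1*41700 = -16052 - 41700 = -57752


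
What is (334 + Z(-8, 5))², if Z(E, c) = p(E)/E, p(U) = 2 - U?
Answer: 1771561/16 ≈ 1.1072e+5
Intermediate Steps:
Z(E, c) = (2 - E)/E
(334 + Z(-8, 5))² = (334 + (2 - 1*(-8))/(-8))² = (334 - (2 + 8)/8)² = (334 - ⅛*10)² = (334 - 5/4)² = (1331/4)² = 1771561/16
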